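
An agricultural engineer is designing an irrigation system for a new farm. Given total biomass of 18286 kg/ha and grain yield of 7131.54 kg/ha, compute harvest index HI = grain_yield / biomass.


HI = grain_yield / biomass
   = 7131.54 / 18286
   = 0.39


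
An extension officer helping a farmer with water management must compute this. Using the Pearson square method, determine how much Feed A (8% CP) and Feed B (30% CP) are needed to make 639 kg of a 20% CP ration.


parts_A = CP_b - target = 30 - 20 = 10
parts_B = target - CP_a = 20 - 8 = 12
total_parts = 10 + 12 = 22
Feed A = 639 * 10 / 22 = 290.45 kg
Feed B = 639 * 12 / 22 = 348.55 kg

290.45 kg


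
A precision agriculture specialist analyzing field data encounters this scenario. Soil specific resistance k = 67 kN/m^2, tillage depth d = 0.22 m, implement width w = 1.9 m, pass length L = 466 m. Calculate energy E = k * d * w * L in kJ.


E = k * d * w * L
  = 67 * 0.22 * 1.9 * 466
  = 13050.80 kJ


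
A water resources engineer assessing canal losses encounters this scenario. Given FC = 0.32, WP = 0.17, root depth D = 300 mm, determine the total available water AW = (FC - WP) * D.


AW = (FC - WP) * D
   = (0.32 - 0.17) * 300
   = 0.15 * 300
   = 45 mm


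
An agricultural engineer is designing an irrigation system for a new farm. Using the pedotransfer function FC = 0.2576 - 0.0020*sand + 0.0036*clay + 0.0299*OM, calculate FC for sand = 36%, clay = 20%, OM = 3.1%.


FC = 0.2576 - 0.0020*36 + 0.0036*20 + 0.0299*3.1
   = 0.2576 - 0.0720 + 0.0720 + 0.0927
   = 0.3503


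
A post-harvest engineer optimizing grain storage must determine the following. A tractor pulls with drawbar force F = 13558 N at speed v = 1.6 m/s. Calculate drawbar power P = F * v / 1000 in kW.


P = F * v / 1000
  = 13558 * 1.6 / 1000
  = 21692.80 / 1000
  = 21.69 kW


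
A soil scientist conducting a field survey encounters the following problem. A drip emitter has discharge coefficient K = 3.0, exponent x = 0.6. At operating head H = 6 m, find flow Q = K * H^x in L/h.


Q = K * H^x
  = 3.0 * 6^0.6
  = 3.0 * 2.9302
  = 8.79 L/h


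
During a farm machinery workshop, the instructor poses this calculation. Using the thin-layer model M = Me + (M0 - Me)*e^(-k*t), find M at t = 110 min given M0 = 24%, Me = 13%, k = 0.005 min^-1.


M = Me + (M0 - Me) * e^(-k*t)
  = 13 + (24 - 13) * e^(-0.005*110)
  = 13 + 11 * e^(-0.550)
  = 13 + 11 * 0.57695
  = 13 + 6.3464
  = 19.35%


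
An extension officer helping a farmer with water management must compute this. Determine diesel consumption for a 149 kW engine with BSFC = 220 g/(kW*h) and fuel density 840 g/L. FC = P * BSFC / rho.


FC = P * BSFC / rho_fuel
   = 149 * 220 / 840
   = 32780 / 840
   = 39.02 L/h


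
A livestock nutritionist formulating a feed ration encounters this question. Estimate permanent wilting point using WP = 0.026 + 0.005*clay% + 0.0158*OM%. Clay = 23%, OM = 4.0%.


WP = 0.026 + 0.005*23 + 0.0158*4.0
   = 0.026 + 0.1150 + 0.0632
   = 0.2042


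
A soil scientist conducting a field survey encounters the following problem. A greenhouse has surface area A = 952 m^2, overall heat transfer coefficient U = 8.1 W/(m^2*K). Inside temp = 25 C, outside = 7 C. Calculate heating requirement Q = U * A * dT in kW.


dT = 25 - (7) = 18 K
Q = U * A * dT
  = 8.1 * 952 * 18
  = 138801.60 W = 138.80 kW


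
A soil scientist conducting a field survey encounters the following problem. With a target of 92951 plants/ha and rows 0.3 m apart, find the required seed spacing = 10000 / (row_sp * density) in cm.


spacing = 10000 / (row_sp * density)
        = 10000 / (0.3 * 92951)
        = 10000 / 27885.30
        = 0.35861 m = 35.86 cm


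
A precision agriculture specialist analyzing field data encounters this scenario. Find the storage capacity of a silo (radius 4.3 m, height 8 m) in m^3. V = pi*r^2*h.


V = pi * r^2 * h
  = pi * 4.3^2 * 8
  = pi * 18.49 * 8
  = 464.70 m^3


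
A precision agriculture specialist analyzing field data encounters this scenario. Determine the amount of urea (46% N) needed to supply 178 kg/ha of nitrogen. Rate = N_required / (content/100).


Rate = N_required / (N_content / 100)
     = 178 / (46 / 100)
     = 178 / 0.46
     = 386.96 kg/ha


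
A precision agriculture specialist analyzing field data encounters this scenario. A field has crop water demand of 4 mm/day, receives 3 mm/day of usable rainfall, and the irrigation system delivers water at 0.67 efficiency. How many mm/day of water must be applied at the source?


IWR = (ETc - Pe) / Ea
    = (4 - 3) / 0.67
    = 1 / 0.67
    = 1.49 mm/day


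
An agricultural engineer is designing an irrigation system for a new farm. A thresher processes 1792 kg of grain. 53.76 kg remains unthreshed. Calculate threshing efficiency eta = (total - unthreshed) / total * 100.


eta = (total - unthreshed) / total * 100
    = (1792 - 53.76) / 1792 * 100
    = 1738.24 / 1792 * 100
    = 97%


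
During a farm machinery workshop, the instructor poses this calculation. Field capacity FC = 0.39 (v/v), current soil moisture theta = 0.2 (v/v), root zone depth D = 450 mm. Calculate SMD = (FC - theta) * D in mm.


SMD = (FC - theta) * D
    = (0.39 - 0.2) * 450
    = 0.190 * 450
    = 85.50 mm


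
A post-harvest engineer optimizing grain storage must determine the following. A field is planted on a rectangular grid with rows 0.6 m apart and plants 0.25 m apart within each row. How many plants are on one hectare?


D = 10000 / (row_sp * plant_sp)
  = 10000 / (0.6 * 0.25)
  = 10000 / 0.1500
  = 66666.67 plants/ha


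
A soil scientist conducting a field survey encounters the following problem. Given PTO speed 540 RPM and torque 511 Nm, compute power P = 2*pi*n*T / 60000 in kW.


P = 2*pi*n*T / 60000
  = 2*pi * 540 * 511 / 60000
  = 1733782.15 / 60000
  = 28.90 kW


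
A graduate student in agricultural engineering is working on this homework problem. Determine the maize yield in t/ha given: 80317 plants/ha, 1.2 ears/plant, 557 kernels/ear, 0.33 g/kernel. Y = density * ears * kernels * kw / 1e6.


Y = density * ears * kernels * kw
  = 80317 * 1.2 * 557 * 0.33 g/ha
  = 17715681.32 g/ha
  = 17715.68 kg/ha = 17.72 t/ha


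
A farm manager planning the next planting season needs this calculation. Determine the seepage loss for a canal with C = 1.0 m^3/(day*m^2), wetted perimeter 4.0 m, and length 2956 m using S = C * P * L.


S = C * P * L
  = 1.0 * 4.0 * 2956
  = 11824 m^3/day


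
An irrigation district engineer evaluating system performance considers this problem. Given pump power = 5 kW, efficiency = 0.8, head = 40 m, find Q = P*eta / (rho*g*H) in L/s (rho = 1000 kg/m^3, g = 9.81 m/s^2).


Q = (P * 1000 * eta) / (rho * g * H)
  = (5 * 1000 * 0.8) / (1000 * 9.81 * 40)
  = 4000 / 392400
  = 0.01019 m^3/s = 10.19 L/s


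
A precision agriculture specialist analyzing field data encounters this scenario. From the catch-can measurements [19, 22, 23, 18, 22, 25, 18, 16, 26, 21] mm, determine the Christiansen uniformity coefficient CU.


xbar = 210 / 10 = 21
sum|xi - xbar| = 26
CU = 100 * (1 - 26 / (10 * 21))
   = 100 * (1 - 0.1238)
   = 87.62%


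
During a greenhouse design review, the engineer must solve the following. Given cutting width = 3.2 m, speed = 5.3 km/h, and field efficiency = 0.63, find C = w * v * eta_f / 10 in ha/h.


C = w * v * eta_f / 10
  = 3.2 * 5.3 * 0.63 / 10
  = 10.68 / 10
  = 1.07 ha/h


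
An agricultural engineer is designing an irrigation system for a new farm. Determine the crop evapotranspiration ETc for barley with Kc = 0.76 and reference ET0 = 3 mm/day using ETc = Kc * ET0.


ETc = Kc * ET0
    = 0.76 * 3
    = 2.28 mm/day


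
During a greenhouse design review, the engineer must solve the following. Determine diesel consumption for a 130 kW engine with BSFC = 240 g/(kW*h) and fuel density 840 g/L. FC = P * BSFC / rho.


FC = P * BSFC / rho_fuel
   = 130 * 240 / 840
   = 31200 / 840
   = 37.14 L/h


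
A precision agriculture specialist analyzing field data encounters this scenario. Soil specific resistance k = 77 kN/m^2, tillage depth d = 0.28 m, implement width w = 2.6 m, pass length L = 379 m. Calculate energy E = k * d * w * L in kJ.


E = k * d * w * L
  = 77 * 0.28 * 2.6 * 379
  = 21245.22 kJ


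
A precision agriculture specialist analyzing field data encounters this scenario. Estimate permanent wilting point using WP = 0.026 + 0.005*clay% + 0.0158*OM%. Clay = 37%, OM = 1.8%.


WP = 0.026 + 0.005*37 + 0.0158*1.8
   = 0.026 + 0.1850 + 0.0284
   = 0.2394


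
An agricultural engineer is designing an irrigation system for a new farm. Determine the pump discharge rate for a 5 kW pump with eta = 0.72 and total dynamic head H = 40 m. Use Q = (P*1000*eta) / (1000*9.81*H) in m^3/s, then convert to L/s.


Q = (P * 1000 * eta) / (rho * g * H)
  = (5 * 1000 * 0.72) / (1000 * 9.81 * 40)
  = 3600 / 392400
  = 0.00917 m^3/s = 9.17 L/s


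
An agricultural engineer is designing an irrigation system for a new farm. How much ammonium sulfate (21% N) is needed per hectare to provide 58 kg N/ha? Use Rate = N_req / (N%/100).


Rate = N_required / (N_content / 100)
     = 58 / (21 / 100)
     = 58 / 0.21
     = 276.19 kg/ha


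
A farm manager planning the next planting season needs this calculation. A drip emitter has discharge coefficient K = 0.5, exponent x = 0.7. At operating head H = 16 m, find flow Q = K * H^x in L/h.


Q = K * H^x
  = 0.5 * 16^0.7
  = 0.5 * 6.9644
  = 3.48 L/h


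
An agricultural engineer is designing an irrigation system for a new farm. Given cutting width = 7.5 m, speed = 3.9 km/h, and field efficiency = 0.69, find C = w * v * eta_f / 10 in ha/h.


C = w * v * eta_f / 10
  = 7.5 * 3.9 * 0.69 / 10
  = 20.18 / 10
  = 2.02 ha/h


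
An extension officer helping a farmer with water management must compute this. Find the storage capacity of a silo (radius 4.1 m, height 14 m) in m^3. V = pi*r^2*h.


V = pi * r^2 * h
  = pi * 4.1^2 * 14
  = pi * 16.81 * 14
  = 739.34 m^3


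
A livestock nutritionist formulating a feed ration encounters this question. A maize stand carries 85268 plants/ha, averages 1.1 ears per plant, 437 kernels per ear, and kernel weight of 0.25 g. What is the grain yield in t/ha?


Y = density * ears * kernels * kw
  = 85268 * 1.1 * 437 * 0.25 g/ha
  = 10247081.90 g/ha
  = 10247.08 kg/ha = 10.25 t/ha


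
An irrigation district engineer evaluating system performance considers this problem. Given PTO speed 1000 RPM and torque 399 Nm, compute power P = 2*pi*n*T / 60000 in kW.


P = 2*pi*n*T / 60000
  = 2*pi * 1000 * 399 / 60000
  = 2506990.94 / 60000
  = 41.78 kW


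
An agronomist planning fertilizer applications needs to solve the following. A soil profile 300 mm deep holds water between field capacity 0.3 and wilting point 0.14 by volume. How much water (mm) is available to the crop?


AW = (FC - WP) * D
   = (0.3 - 0.14) * 300
   = 0.16 * 300
   = 48 mm


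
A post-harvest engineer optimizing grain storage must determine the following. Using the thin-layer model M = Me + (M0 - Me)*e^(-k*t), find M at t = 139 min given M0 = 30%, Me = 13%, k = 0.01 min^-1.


M = Me + (M0 - Me) * e^(-k*t)
  = 13 + (30 - 13) * e^(-0.01*139)
  = 13 + 17 * e^(-1.390)
  = 13 + 17 * 0.24908
  = 13 + 4.2343
  = 17.23%


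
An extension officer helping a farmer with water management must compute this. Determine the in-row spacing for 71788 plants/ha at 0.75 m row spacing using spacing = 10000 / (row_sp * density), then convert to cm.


spacing = 10000 / (row_sp * density)
        = 10000 / (0.75 * 71788)
        = 10000 / 53841
        = 0.18573 m = 18.57 cm


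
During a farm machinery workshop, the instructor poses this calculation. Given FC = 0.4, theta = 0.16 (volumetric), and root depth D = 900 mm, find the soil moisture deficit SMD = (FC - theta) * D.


SMD = (FC - theta) * D
    = (0.4 - 0.16) * 900
    = 0.240 * 900
    = 216 mm


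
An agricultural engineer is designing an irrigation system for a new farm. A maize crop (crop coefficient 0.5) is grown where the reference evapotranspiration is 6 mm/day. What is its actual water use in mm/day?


ETc = Kc * ET0
    = 0.5 * 6
    = 3 mm/day


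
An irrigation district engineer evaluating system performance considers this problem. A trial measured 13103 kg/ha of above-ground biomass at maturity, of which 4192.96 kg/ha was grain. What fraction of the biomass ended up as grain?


HI = grain_yield / biomass
   = 4192.96 / 13103
   = 0.32


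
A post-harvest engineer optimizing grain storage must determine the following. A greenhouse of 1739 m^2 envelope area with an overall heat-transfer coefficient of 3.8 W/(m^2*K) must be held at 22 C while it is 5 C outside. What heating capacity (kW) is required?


dT = 22 - (5) = 17 K
Q = U * A * dT
  = 3.8 * 1739 * 17
  = 112339.40 W = 112.34 kW


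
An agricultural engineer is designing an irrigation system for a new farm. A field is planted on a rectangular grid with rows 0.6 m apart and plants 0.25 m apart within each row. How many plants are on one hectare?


D = 10000 / (row_sp * plant_sp)
  = 10000 / (0.6 * 0.25)
  = 10000 / 0.1500
  = 66666.67 plants/ha


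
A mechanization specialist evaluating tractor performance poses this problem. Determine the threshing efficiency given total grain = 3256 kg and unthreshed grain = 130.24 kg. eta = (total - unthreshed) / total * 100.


eta = (total - unthreshed) / total * 100
    = (3256 - 130.24) / 3256 * 100
    = 3125.76 / 3256 * 100
    = 96%


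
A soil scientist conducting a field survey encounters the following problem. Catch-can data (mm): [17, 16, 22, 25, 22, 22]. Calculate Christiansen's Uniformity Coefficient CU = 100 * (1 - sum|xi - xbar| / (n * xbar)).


xbar = 124 / 6 = 20.667
sum|xi - xbar| = 16.667
CU = 100 * (1 - 16.667 / (6 * 20.667))
   = 100 * (1 - 0.1344)
   = 86.56%


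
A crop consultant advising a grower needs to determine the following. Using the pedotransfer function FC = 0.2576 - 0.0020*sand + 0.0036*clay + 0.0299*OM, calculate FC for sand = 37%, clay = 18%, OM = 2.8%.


FC = 0.2576 - 0.0020*37 + 0.0036*18 + 0.0299*2.8
   = 0.2576 - 0.0740 + 0.0648 + 0.0837
   = 0.3321


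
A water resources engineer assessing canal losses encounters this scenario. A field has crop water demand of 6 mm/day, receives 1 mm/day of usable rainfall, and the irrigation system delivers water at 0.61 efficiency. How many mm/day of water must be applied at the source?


IWR = (ETc - Pe) / Ea
    = (6 - 1) / 0.61
    = 5 / 0.61
    = 8.20 mm/day


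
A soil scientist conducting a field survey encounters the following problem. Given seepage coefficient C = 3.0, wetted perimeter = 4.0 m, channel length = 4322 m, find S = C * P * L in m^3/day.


S = C * P * L
  = 3.0 * 4.0 * 4322
  = 51864 m^3/day


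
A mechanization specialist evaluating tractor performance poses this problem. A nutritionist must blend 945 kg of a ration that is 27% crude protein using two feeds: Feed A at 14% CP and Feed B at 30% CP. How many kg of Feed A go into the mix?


parts_A = CP_b - target = 30 - 27 = 3
parts_B = target - CP_a = 27 - 14 = 13
total_parts = 3 + 13 = 16
Feed A = 945 * 3 / 16 = 177.19 kg
Feed B = 945 * 13 / 16 = 767.81 kg

177.19 kg


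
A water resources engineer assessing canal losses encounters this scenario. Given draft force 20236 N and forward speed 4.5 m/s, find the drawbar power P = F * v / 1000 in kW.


P = F * v / 1000
  = 20236 * 4.5 / 1000
  = 91062 / 1000
  = 91.06 kW


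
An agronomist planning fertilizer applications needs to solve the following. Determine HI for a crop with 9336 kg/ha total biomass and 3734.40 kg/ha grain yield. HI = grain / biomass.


HI = grain_yield / biomass
   = 3734.40 / 9336
   = 0.40


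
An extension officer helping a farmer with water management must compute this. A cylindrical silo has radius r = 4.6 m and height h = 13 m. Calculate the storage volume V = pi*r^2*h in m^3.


V = pi * r^2 * h
  = pi * 4.6^2 * 13
  = pi * 21.16 * 13
  = 864.19 m^3


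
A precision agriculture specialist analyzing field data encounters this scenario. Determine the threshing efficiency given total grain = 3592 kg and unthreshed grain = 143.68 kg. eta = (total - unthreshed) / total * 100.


eta = (total - unthreshed) / total * 100
    = (3592 - 143.68) / 3592 * 100
    = 3448.32 / 3592 * 100
    = 96%


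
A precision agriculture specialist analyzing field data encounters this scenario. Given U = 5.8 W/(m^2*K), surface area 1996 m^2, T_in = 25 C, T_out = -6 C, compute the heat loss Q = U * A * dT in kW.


dT = 25 - (-6) = 31 K
Q = U * A * dT
  = 5.8 * 1996 * 31
  = 358880.80 W = 358.88 kW


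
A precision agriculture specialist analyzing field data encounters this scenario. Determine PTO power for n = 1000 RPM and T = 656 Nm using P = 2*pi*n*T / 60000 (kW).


P = 2*pi*n*T / 60000
  = 2*pi * 1000 * 656 / 60000
  = 4121769.56 / 60000
  = 68.70 kW


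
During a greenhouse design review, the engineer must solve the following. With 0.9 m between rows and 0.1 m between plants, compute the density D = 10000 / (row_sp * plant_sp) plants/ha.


D = 10000 / (row_sp * plant_sp)
  = 10000 / (0.9 * 0.1)
  = 10000 / 0.0900
  = 111111.11 plants/ha


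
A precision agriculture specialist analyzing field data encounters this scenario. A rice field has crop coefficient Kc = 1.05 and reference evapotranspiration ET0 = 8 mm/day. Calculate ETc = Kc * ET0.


ETc = Kc * ET0
    = 1.05 * 8
    = 8.40 mm/day


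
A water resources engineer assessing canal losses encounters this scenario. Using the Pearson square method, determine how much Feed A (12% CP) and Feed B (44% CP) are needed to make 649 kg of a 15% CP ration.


parts_A = CP_b - target = 44 - 15 = 29
parts_B = target - CP_a = 15 - 12 = 3
total_parts = 29 + 3 = 32
Feed A = 649 * 29 / 32 = 588.16 kg
Feed B = 649 * 3 / 32 = 60.84 kg

588.16 kg


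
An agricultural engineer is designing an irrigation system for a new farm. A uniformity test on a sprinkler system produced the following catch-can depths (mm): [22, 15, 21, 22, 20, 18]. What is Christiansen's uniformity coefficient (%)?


xbar = 118 / 6 = 19.667
sum|xi - xbar| = 12.667
CU = 100 * (1 - 12.667 / (6 * 19.667))
   = 100 * (1 - 0.1073)
   = 89.27%


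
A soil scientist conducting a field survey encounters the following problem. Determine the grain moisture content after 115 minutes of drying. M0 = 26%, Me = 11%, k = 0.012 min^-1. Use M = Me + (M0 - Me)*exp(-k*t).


M = Me + (M0 - Me) * e^(-k*t)
  = 11 + (26 - 11) * e^(-0.012*115)
  = 11 + 15 * e^(-1.380)
  = 11 + 15 * 0.25158
  = 11 + 3.7737
  = 14.77%


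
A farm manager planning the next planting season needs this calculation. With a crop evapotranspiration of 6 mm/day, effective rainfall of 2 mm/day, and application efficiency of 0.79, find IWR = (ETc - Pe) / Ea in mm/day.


IWR = (ETc - Pe) / Ea
    = (6 - 2) / 0.79
    = 4 / 0.79
    = 5.06 mm/day


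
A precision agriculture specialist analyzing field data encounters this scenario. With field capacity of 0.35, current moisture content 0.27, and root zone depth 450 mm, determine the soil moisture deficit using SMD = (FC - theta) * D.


SMD = (FC - theta) * D
    = (0.35 - 0.27) * 450
    = 0.080 * 450
    = 36 mm


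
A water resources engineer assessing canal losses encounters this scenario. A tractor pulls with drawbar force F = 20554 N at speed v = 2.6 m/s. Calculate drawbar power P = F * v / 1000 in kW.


P = F * v / 1000
  = 20554 * 2.6 / 1000
  = 53440.40 / 1000
  = 53.44 kW


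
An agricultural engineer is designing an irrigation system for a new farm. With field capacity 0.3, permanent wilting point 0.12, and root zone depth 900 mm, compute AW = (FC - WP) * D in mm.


AW = (FC - WP) * D
   = (0.3 - 0.12) * 900
   = 0.18 * 900
   = 162 mm


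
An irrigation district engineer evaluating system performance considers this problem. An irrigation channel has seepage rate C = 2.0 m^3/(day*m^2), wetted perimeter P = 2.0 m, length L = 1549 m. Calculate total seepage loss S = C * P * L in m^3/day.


S = C * P * L
  = 2.0 * 2.0 * 1549
  = 6196 m^3/day


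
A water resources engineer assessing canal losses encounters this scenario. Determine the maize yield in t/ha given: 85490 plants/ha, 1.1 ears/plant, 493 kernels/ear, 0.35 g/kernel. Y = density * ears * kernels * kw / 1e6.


Y = density * ears * kernels * kw
  = 85490 * 1.1 * 493 * 0.35 g/ha
  = 16226429.45 g/ha
  = 16226.43 kg/ha = 16.23 t/ha


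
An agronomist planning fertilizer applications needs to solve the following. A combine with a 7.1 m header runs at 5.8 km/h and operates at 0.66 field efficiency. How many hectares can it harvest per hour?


C = w * v * eta_f / 10
  = 7.1 * 5.8 * 0.66 / 10
  = 27.18 / 10
  = 2.72 ha/h


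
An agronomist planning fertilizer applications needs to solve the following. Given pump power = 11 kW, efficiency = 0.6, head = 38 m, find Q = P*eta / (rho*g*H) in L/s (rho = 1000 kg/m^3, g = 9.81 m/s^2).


Q = (P * 1000 * eta) / (rho * g * H)
  = (11 * 1000 * 0.6) / (1000 * 9.81 * 38)
  = 6600 / 372780
  = 0.01770 m^3/s = 17.70 L/s


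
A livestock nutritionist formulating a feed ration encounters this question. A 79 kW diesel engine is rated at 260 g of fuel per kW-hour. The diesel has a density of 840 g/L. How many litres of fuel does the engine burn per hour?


FC = P * BSFC / rho_fuel
   = 79 * 260 / 840
   = 20540 / 840
   = 24.45 L/h


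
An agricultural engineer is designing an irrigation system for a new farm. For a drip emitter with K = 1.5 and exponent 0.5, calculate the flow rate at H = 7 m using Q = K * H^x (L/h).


Q = K * H^x
  = 1.5 * 7^0.5
  = 1.5 * 2.6458
  = 3.97 L/h


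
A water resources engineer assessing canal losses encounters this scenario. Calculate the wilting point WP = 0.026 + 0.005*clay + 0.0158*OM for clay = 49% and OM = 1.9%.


WP = 0.026 + 0.005*49 + 0.0158*1.9
   = 0.026 + 0.2450 + 0.0300
   = 0.3010


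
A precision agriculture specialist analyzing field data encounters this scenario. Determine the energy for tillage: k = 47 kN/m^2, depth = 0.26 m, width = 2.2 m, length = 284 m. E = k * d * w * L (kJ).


E = k * d * w * L
  = 47 * 0.26 * 2.2 * 284
  = 7635.06 kJ


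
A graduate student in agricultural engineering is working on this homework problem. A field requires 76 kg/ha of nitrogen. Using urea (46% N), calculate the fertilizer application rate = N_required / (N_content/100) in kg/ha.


Rate = N_required / (N_content / 100)
     = 76 / (46 / 100)
     = 76 / 0.46
     = 165.22 kg/ha


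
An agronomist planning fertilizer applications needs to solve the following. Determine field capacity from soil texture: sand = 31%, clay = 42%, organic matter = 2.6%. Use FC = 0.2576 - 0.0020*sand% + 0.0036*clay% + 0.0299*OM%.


FC = 0.2576 - 0.0020*31 + 0.0036*42 + 0.0299*2.6
   = 0.2576 - 0.0620 + 0.1512 + 0.0777
   = 0.4245


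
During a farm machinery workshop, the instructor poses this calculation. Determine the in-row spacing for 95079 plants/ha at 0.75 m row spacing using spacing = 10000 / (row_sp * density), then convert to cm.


spacing = 10000 / (row_sp * density)
        = 10000 / (0.75 * 95079)
        = 10000 / 71309.25
        = 0.14023 m = 14.02 cm


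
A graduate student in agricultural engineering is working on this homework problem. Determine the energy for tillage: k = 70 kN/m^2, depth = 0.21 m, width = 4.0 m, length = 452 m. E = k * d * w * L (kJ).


E = k * d * w * L
  = 70 * 0.21 * 4.0 * 452
  = 26577.60 kJ


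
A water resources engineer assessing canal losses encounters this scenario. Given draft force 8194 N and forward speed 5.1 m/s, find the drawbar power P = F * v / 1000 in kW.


P = F * v / 1000
  = 8194 * 5.1 / 1000
  = 41789.40 / 1000
  = 41.79 kW


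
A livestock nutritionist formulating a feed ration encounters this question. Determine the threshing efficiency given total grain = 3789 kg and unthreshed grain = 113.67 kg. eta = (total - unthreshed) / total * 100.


eta = (total - unthreshed) / total * 100
    = (3789 - 113.67) / 3789 * 100
    = 3675.33 / 3789 * 100
    = 97%


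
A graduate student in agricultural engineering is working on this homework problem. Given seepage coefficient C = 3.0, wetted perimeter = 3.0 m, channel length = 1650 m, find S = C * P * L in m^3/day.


S = C * P * L
  = 3.0 * 3.0 * 1650
  = 14850 m^3/day


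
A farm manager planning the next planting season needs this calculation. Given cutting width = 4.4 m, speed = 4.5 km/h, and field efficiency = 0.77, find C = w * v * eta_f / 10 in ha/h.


C = w * v * eta_f / 10
  = 4.4 * 4.5 * 0.77 / 10
  = 15.25 / 10
  = 1.52 ha/h


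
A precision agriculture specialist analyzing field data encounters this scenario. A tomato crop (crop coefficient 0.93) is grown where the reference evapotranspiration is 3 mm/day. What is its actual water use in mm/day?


ETc = Kc * ET0
    = 0.93 * 3
    = 2.79 mm/day


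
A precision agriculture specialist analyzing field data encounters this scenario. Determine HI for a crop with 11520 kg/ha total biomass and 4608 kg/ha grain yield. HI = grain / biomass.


HI = grain_yield / biomass
   = 4608 / 11520
   = 0.40


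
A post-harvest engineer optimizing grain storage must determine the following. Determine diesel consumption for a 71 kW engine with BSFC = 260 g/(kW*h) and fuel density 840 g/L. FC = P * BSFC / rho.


FC = P * BSFC / rho_fuel
   = 71 * 260 / 840
   = 18460 / 840
   = 21.98 L/h


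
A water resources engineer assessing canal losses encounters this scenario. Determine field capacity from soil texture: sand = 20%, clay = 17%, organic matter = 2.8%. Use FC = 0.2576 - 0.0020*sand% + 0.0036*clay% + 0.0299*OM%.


FC = 0.2576 - 0.0020*20 + 0.0036*17 + 0.0299*2.8
   = 0.2576 - 0.0400 + 0.0612 + 0.0837
   = 0.3625


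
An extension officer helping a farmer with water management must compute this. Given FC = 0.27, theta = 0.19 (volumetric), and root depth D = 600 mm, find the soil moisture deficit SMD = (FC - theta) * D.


SMD = (FC - theta) * D
    = (0.27 - 0.19) * 600
    = 0.080 * 600
    = 48 mm


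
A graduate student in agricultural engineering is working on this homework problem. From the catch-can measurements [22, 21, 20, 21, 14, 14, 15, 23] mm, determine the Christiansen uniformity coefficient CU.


xbar = 150 / 8 = 18.750
sum|xi - xbar| = 26.500
CU = 100 * (1 - 26.500 / (8 * 18.750))
   = 100 * (1 - 0.1767)
   = 82.33%


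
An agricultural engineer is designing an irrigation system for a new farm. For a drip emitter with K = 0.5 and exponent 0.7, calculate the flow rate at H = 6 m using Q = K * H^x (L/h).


Q = K * H^x
  = 0.5 * 6^0.7
  = 0.5 * 3.5051
  = 1.75 L/h


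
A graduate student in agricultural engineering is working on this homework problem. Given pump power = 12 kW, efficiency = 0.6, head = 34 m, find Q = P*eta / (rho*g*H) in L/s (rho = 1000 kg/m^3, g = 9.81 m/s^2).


Q = (P * 1000 * eta) / (rho * g * H)
  = (12 * 1000 * 0.6) / (1000 * 9.81 * 34)
  = 7200 / 333540
  = 0.02159 m^3/s = 21.59 L/s


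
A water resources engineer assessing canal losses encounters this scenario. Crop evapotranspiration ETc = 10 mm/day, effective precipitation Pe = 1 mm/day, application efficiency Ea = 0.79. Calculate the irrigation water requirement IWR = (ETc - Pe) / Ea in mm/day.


IWR = (ETc - Pe) / Ea
    = (10 - 1) / 0.79
    = 9 / 0.79
    = 11.39 mm/day


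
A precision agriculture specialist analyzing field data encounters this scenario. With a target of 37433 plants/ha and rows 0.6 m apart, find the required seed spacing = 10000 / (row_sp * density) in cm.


spacing = 10000 / (row_sp * density)
        = 10000 / (0.6 * 37433)
        = 10000 / 22459.80
        = 0.44524 m = 44.52 cm


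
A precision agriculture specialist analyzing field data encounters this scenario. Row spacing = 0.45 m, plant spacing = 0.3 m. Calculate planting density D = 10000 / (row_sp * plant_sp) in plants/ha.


D = 10000 / (row_sp * plant_sp)
  = 10000 / (0.45 * 0.3)
  = 10000 / 0.1350
  = 74074.07 plants/ha


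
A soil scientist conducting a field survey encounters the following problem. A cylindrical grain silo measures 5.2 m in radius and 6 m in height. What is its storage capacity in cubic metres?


V = pi * r^2 * h
  = pi * 5.2^2 * 6
  = pi * 27.04 * 6
  = 509.69 m^3


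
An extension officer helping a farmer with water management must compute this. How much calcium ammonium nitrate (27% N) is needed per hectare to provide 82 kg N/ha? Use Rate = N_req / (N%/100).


Rate = N_required / (N_content / 100)
     = 82 / (27 / 100)
     = 82 / 0.27
     = 303.70 kg/ha


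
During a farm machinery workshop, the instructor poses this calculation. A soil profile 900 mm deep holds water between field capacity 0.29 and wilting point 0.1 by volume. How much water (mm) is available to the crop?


AW = (FC - WP) * D
   = (0.29 - 0.1) * 900
   = 0.19 * 900
   = 171 mm


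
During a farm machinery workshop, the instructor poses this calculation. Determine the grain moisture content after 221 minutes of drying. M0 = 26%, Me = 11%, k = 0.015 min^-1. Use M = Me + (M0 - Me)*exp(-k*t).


M = Me + (M0 - Me) * e^(-k*t)
  = 11 + (26 - 11) * e^(-0.015*221)
  = 11 + 15 * e^(-3.315)
  = 11 + 15 * 0.03633
  = 11 + 0.5450
  = 11.55%


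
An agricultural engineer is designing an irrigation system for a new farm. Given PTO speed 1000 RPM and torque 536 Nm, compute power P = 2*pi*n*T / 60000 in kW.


P = 2*pi*n*T / 60000
  = 2*pi * 1000 * 536 / 60000
  = 3367787.32 / 60000
  = 56.13 kW


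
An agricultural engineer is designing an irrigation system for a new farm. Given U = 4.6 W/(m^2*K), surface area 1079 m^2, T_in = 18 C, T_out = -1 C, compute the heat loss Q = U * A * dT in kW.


dT = 18 - (-1) = 19 K
Q = U * A * dT
  = 4.6 * 1079 * 19
  = 94304.60 W = 94.30 kW


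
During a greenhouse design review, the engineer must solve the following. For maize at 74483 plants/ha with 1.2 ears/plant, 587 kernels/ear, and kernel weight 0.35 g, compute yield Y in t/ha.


Y = density * ears * kernels * kw
  = 74483 * 1.2 * 587 * 0.35 g/ha
  = 18363038.82 g/ha
  = 18363.04 kg/ha = 18.36 t/ha


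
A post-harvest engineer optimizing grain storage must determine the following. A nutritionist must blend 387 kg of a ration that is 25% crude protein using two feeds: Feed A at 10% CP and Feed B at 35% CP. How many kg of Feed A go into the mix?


parts_A = CP_b - target = 35 - 25 = 10
parts_B = target - CP_a = 25 - 10 = 15
total_parts = 10 + 15 = 25
Feed A = 387 * 10 / 25 = 154.80 kg
Feed B = 387 * 15 / 25 = 232.20 kg

154.80 kg


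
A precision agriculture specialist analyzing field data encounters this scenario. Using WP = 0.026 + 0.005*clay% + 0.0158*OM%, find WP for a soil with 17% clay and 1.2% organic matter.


WP = 0.026 + 0.005*17 + 0.0158*1.2
   = 0.026 + 0.0850 + 0.0190
   = 0.1300


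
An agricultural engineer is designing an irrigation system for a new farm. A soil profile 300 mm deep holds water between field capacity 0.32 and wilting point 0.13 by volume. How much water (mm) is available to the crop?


AW = (FC - WP) * D
   = (0.32 - 0.13) * 300
   = 0.19 * 300
   = 57 mm


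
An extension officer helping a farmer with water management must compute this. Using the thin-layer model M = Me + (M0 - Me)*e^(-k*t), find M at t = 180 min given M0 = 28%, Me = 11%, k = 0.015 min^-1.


M = Me + (M0 - Me) * e^(-k*t)
  = 11 + (28 - 11) * e^(-0.015*180)
  = 11 + 17 * e^(-2.700)
  = 11 + 17 * 0.06721
  = 11 + 1.1425
  = 12.14%


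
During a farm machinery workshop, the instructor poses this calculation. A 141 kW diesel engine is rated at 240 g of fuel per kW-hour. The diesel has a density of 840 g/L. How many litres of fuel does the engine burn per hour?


FC = P * BSFC / rho_fuel
   = 141 * 240 / 840
   = 33840 / 840
   = 40.29 L/h


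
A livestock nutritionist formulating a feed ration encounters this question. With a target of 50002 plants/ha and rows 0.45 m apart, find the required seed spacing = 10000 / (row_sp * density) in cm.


spacing = 10000 / (row_sp * density)
        = 10000 / (0.45 * 50002)
        = 10000 / 22500.90
        = 0.44443 m = 44.44 cm


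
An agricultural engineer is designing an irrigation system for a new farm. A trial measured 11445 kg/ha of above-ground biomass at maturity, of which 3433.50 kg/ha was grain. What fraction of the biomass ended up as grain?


HI = grain_yield / biomass
   = 3433.50 / 11445
   = 0.30


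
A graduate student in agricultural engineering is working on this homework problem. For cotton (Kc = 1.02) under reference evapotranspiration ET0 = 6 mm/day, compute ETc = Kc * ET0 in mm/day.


ETc = Kc * ET0
    = 1.02 * 6
    = 6.12 mm/day


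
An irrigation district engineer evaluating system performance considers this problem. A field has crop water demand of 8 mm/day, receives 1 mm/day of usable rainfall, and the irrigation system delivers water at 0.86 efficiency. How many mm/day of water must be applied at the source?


IWR = (ETc - Pe) / Ea
    = (8 - 1) / 0.86
    = 7 / 0.86
    = 8.14 mm/day


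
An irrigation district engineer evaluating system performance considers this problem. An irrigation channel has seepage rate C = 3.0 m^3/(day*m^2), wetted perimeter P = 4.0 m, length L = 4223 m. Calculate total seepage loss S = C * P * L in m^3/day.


S = C * P * L
  = 3.0 * 4.0 * 4223
  = 50676 m^3/day


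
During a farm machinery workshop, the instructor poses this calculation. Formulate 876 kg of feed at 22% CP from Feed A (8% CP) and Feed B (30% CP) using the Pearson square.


parts_A = CP_b - target = 30 - 22 = 8
parts_B = target - CP_a = 22 - 8 = 14
total_parts = 8 + 14 = 22
Feed A = 876 * 8 / 22 = 318.55 kg
Feed B = 876 * 14 / 22 = 557.45 kg

318.55 kg


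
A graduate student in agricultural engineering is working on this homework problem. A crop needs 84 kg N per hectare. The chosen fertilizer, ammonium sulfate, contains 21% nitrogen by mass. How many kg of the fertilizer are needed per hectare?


Rate = N_required / (N_content / 100)
     = 84 / (21 / 100)
     = 84 / 0.21
     = 400 kg/ha


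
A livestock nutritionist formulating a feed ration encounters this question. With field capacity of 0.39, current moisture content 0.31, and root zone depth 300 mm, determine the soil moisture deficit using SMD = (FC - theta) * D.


SMD = (FC - theta) * D
    = (0.39 - 0.31) * 300
    = 0.080 * 300
    = 24 mm


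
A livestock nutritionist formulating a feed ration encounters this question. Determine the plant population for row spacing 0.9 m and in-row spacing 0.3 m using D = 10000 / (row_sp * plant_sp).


D = 10000 / (row_sp * plant_sp)
  = 10000 / (0.9 * 0.3)
  = 10000 / 0.2700
  = 37037.04 plants/ha


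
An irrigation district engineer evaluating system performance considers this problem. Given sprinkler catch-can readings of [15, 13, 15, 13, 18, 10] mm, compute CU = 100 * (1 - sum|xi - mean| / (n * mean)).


xbar = 84 / 6 = 14
sum|xi - xbar| = 12
CU = 100 * (1 - 12 / (6 * 14))
   = 100 * (1 - 0.1429)
   = 85.71%


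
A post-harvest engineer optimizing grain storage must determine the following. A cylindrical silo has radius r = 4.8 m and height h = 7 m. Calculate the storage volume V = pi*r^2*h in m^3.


V = pi * r^2 * h
  = pi * 4.8^2 * 7
  = pi * 23.04 * 7
  = 506.68 m^3


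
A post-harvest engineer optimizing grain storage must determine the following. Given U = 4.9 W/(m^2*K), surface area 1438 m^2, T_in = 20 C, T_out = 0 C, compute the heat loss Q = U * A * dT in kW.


dT = 20 - (0) = 20 K
Q = U * A * dT
  = 4.9 * 1438 * 20
  = 140924 W = 140.92 kW


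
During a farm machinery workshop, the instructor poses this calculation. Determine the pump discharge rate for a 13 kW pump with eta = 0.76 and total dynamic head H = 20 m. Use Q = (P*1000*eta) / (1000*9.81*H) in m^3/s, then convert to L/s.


Q = (P * 1000 * eta) / (rho * g * H)
  = (13 * 1000 * 0.76) / (1000 * 9.81 * 20)
  = 9880 / 196200
  = 0.05036 m^3/s = 50.36 L/s


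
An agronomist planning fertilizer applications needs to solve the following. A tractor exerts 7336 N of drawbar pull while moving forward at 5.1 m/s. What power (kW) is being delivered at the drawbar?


P = F * v / 1000
  = 7336 * 5.1 / 1000
  = 37413.60 / 1000
  = 37.41 kW


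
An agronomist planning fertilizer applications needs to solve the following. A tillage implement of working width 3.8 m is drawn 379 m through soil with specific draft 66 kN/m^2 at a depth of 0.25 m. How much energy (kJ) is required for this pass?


E = k * d * w * L
  = 66 * 0.25 * 3.8 * 379
  = 23763.30 kJ


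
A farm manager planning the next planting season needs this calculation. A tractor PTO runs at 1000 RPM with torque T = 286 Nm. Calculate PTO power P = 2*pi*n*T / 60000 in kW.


P = 2*pi*n*T / 60000
  = 2*pi * 1000 * 286 / 60000
  = 1796991.00 / 60000
  = 29.95 kW


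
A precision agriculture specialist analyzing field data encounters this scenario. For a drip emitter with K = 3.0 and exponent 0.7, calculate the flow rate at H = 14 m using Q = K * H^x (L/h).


Q = K * H^x
  = 3.0 * 14^0.7
  = 3.0 * 6.3429
  = 19.03 L/h


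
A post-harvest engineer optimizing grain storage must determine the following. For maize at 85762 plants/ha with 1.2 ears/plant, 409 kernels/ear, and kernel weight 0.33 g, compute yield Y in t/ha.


Y = density * ears * kernels * kw
  = 85762 * 1.2 * 409 * 0.33 g/ha
  = 13890356.57 g/ha
  = 13890.36 kg/ha = 13.89 t/ha


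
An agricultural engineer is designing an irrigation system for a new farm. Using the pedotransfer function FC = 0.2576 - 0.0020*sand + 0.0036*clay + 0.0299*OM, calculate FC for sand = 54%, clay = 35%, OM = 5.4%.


FC = 0.2576 - 0.0020*54 + 0.0036*35 + 0.0299*5.4
   = 0.2576 - 0.1080 + 0.1260 + 0.1615
   = 0.4371


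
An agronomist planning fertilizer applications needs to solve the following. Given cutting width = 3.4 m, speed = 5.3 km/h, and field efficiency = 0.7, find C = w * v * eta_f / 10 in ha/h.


C = w * v * eta_f / 10
  = 3.4 * 5.3 * 0.7 / 10
  = 12.61 / 10
  = 1.26 ha/h


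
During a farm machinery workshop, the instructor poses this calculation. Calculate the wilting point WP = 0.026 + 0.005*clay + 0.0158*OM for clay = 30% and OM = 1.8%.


WP = 0.026 + 0.005*30 + 0.0158*1.8
   = 0.026 + 0.1500 + 0.0284
   = 0.2044


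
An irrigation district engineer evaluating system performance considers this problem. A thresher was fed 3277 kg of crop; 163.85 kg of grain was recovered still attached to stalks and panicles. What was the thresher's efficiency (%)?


eta = (total - unthreshed) / total * 100
    = (3277 - 163.85) / 3277 * 100
    = 3113.15 / 3277 * 100
    = 95%


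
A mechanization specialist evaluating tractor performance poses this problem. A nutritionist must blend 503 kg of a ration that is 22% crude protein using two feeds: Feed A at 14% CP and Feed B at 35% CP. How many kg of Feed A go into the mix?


parts_A = CP_b - target = 35 - 22 = 13
parts_B = target - CP_a = 22 - 14 = 8
total_parts = 13 + 8 = 21
Feed A = 503 * 13 / 21 = 311.38 kg
Feed B = 503 * 8 / 21 = 191.62 kg

311.38 kg


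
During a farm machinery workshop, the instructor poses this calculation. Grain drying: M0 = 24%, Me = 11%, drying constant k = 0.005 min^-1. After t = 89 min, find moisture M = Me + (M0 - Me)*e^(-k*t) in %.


M = Me + (M0 - Me) * e^(-k*t)
  = 11 + (24 - 11) * e^(-0.005*89)
  = 11 + 13 * e^(-0.445)
  = 11 + 13 * 0.64082
  = 11 + 8.3307
  = 19.33%


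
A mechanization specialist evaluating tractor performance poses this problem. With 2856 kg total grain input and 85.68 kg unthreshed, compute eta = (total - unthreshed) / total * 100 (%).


eta = (total - unthreshed) / total * 100
    = (2856 - 85.68) / 2856 * 100
    = 2770.32 / 2856 * 100
    = 97%
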